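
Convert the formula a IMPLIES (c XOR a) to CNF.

NOT a OR NOT c

a IMPLIES (c XOR a)
≡ NOT a OR (c XOR a)   [eliminate IMPLIES]
≡ NOT a OR ((c OR a) AND NOT (c AND a))   [expand XOR]
≡ NOT a OR ((c OR a) AND (NOT c OR NOT a))   [De Morgan]
≡ (NOT a OR c OR a) AND (NOT a OR NOT c OR NOT a)   [distribute OR over AND]
≡ NOT a OR NOT c   [simplify]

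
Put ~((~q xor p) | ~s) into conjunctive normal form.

~((~q xor p) | ~s)
= ~(((~q | p) & ~(~q & p)) | ~s)   [expand xor]
= ~((~q | p) & ~(~q & p)) & ~~s   [De Morgan]
= (~(~q | p) | ~~(~q & p)) & ~~s   [De Morgan]
= ((~~q & ~p) | ~~(~q & p)) & ~~s   [De Morgan]
= ((q & ~p) | ~~(~q & p)) & ~~s   [double negation]
= ((q & ~p) | (~q & p)) & ~~s   [double negation]
= ((q & ~p) | (~q & p)) & s   [double negation]
= (q | ~q) & (q | p) & (~p | ~q) & (~p | p) & s   [distribute | over &]
= (q | p) & (~p | ~q) & s   [simplify]

(q | p) & (~p | ~q) & s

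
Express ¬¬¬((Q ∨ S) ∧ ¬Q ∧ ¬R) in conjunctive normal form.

¬¬¬((Q ∨ S) ∧ ¬Q ∧ ¬R)
≡ ¬((Q ∨ S) ∧ ¬Q ∧ ¬R)   (double negation)
≡ ¬(Q ∨ S) ∨ ¬¬Q ∨ ¬¬R   (De Morgan)
≡ ¬Q ∧ ¬S ∨ ¬¬Q ∨ ¬¬R   (De Morgan)
≡ ¬Q ∧ ¬S ∨ Q ∨ ¬¬R   (double negation)
≡ ¬Q ∧ ¬S ∨ Q ∨ R   (double negation)
≡ (¬Q ∨ Q ∨ R) ∧ (¬S ∨ Q ∨ R)   (distribute ∨ over ∧)
≡ ¬S ∨ Q ∨ R   (simplify)

¬S ∨ Q ∨ R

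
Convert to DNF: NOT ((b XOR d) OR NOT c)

NOT ((b XOR d) OR NOT c)
≡ NOT ((b AND NOT d) OR (NOT b AND d) OR NOT c)   (expand XOR)
≡ NOT (b AND NOT d) AND NOT (NOT b AND d) AND NOT NOT c   (De Morgan)
≡ (NOT b OR NOT NOT d) AND NOT (NOT b AND d) AND NOT NOT c   (De Morgan)
≡ (NOT b OR d) AND NOT (NOT b AND d) AND NOT NOT c   (double negation)
≡ (NOT b OR d) AND (NOT NOT b OR NOT d) AND NOT NOT c   (De Morgan)
≡ (NOT b OR d) AND (b OR NOT d) AND NOT NOT c   (double negation)
≡ (NOT b OR d) AND (b OR NOT d) AND c   (double negation)
≡ (NOT b AND b AND c) OR (NOT b AND NOT d AND c) OR (d AND b AND c) OR (d AND NOT d AND c)   (distribute AND over OR)
≡ (NOT b AND NOT d AND c) OR (d AND b AND c)   (simplify)

(NOT b AND NOT d AND c) OR (d AND b AND c)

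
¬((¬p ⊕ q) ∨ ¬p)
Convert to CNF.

¬((¬p ⊕ q) ∨ ¬p)
≡ ¬(((¬p ∨ q) ∧ ¬(¬p ∧ q)) ∨ ¬p)   [expand ⊕]
≡ ¬((¬p ∨ q) ∧ ¬(¬p ∧ q)) ∧ ¬¬p   [De Morgan]
≡ (¬(¬p ∨ q) ∨ ¬¬(¬p ∧ q)) ∧ ¬¬p   [De Morgan]
≡ ((¬¬p ∧ ¬q) ∨ ¬¬(¬p ∧ q)) ∧ ¬¬p   [De Morgan]
≡ ((p ∧ ¬q) ∨ ¬¬(¬p ∧ q)) ∧ ¬¬p   [double negation]
≡ ((p ∧ ¬q) ∨ (¬p ∧ q)) ∧ ¬¬p   [double negation]
≡ ((p ∧ ¬q) ∨ (¬p ∧ q)) ∧ p   [double negation]
≡ (p ∨ ¬p) ∧ (p ∨ q) ∧ (¬q ∨ ¬p) ∧ (¬q ∨ q) ∧ p   [distribute ∨ over ∧]
≡ (¬q ∨ ¬p) ∧ p   [simplify]

(¬q ∨ ¬p) ∧ p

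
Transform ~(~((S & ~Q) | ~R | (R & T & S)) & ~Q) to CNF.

~(~((S & ~Q) | ~R | (R & T & S)) & ~Q)
≡ ~~((S & ~Q) | ~R | (R & T & S)) | ~~Q   (De Morgan)
≡ (S & ~Q) | ~R | (R & T & S) | ~~Q   (double negation)
≡ (S & ~Q) | ~R | (R & T & S) | Q   (double negation)
≡ (S | ~R | R | Q) & (S | ~R | T | Q) & (S | ~R | S | Q) & (~Q | ~R | R | Q) & (~Q | ~R | T | Q) & (~Q | ~R | S | Q)   (distribute | over &)
≡ S | ~R | Q   (simplify)

S | ~R | Q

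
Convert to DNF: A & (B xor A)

A & (B xor A)
≡ A & ((B & ~A) | (~B & A))   [expand xor]
≡ (A & B & ~A) | (A & ~B & A)   [distribute & over |]
≡ A & ~B   [simplify]

A & ~B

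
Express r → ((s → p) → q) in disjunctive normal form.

¬r ∨ (s ∧ ¬p) ∨ q

r → ((s → p) → q)
≡ ¬r ∨ ((s → p) → q)   [eliminate →]
≡ ¬r ∨ ¬(s → p) ∨ q   [eliminate →]
≡ ¬r ∨ ¬(¬s ∨ p) ∨ q   [eliminate →]
≡ ¬r ∨ (¬¬s ∧ ¬p) ∨ q   [De Morgan]
≡ ¬r ∨ (s ∧ ¬p) ∨ q   [double negation]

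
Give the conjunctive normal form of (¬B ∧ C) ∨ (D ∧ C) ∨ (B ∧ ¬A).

(¬B ∨ D ∨ ¬A) ∧ (C ∨ B) ∧ (C ∨ ¬A)

(¬B ∧ C) ∨ (D ∧ C) ∨ (B ∧ ¬A)
≡ (¬B ∨ D ∨ B) ∧ (¬B ∨ D ∨ ¬A) ∧ (¬B ∨ C ∨ B) ∧ (¬B ∨ C ∨ ¬A) ∧ (C ∨ D ∨ B) ∧ (C ∨ D ∨ ¬A) ∧ (C ∨ C ∨ B) ∧ (C ∨ C ∨ ¬A)   [distribute ∨ over ∧]
≡ (¬B ∨ D ∨ ¬A) ∧ (C ∨ B) ∧ (C ∨ ¬A)   [simplify]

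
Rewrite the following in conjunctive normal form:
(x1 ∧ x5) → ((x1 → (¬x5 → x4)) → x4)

(x1 ∧ x5) → ((x1 → (¬x5 → x4)) → x4)
⇔ ¬(x1 ∧ x5) ∨ ((x1 → (¬x5 → x4)) → x4)   [eliminate →]
⇔ ¬(x1 ∧ x5) ∨ ¬(x1 → (¬x5 → x4)) ∨ x4   [eliminate →]
⇔ ¬(x1 ∧ x5) ∨ ¬(¬x1 ∨ (¬x5 → x4)) ∨ x4   [eliminate →]
⇔ ¬(x1 ∧ x5) ∨ ¬(¬x1 ∨ ¬¬x5 ∨ x4) ∨ x4   [eliminate →]
⇔ ¬x1 ∨ ¬x5 ∨ ¬(¬x1 ∨ ¬¬x5 ∨ x4) ∨ x4   [De Morgan]
⇔ ¬x1 ∨ ¬x5 ∨ (¬¬x1 ∧ ¬¬¬x5 ∧ ¬x4) ∨ x4   [De Morgan]
⇔ ¬x1 ∨ ¬x5 ∨ (x1 ∧ ¬¬¬x5 ∧ ¬x4) ∨ x4   [double negation]
⇔ ¬x1 ∨ ¬x5 ∨ (x1 ∧ ¬x5 ∧ ¬x4) ∨ x4   [double negation]
⇔ (¬x1 ∨ ¬x5 ∨ x1 ∨ x4) ∧ (¬x1 ∨ ¬x5 ∨ ¬x5 ∨ x4) ∧ (¬x1 ∨ ¬x5 ∨ ¬x4 ∨ x4)   [distribute ∨ over ∧]
⇔ ¬x1 ∨ ¬x5 ∨ x4   [simplify]

¬x1 ∨ ¬x5 ∨ x4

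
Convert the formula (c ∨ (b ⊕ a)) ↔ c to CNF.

(c ∨ (b ⊕ a)) ↔ c
= ((c ∨ (b ⊕ a)) → c) ∧ (c → (c ∨ (b ⊕ a)))   (eliminate ↔)
= (¬(c ∨ (b ⊕ a)) ∨ c) ∧ (c → (c ∨ (b ⊕ a)))   (eliminate →)
= (¬(c ∨ ((b ∨ a) ∧ ¬(b ∧ a))) ∨ c) ∧ (c → (c ∨ (b ⊕ a)))   (expand ⊕)
= (¬(c ∨ ((b ∨ a) ∧ ¬(b ∧ a))) ∨ c) ∧ (¬c ∨ c ∨ (b ⊕ a))   (eliminate →)
= (¬(c ∨ ((b ∨ a) ∧ ¬(b ∧ a))) ∨ c) ∧ (¬c ∨ c ∨ ((b ∨ a) ∧ ¬(b ∧ a)))   (expand ⊕)
= ((¬c ∧ ¬((b ∨ a) ∧ ¬(b ∧ a))) ∨ c) ∧ (¬c ∨ c ∨ ((b ∨ a) ∧ ¬(b ∧ a)))   (De Morgan)
= ((¬c ∧ (¬(b ∨ a) ∨ ¬¬(b ∧ a))) ∨ c) ∧ (¬c ∨ c ∨ ((b ∨ a) ∧ ¬(b ∧ a)))   (De Morgan)
= ((¬c ∧ ((¬b ∧ ¬a) ∨ ¬¬(b ∧ a))) ∨ c) ∧ (¬c ∨ c ∨ ((b ∨ a) ∧ ¬(b ∧ a)))   (De Morgan)
= ((¬c ∧ ((¬b ∧ ¬a) ∨ (b ∧ a))) ∨ c) ∧ (¬c ∨ c ∨ ((b ∨ a) ∧ ¬(b ∧ a)))   (double negation)
= ((¬c ∧ ((¬b ∧ ¬a) ∨ (b ∧ a))) ∨ c) ∧ (¬c ∨ c ∨ ((b ∨ a) ∧ (¬b ∨ ¬a)))   (De Morgan)
= (¬c ∨ c) ∧ (¬b ∨ b ∨ c) ∧ (¬b ∨ a ∨ c) ∧ (¬a ∨ b ∨ c) ∧ (¬a ∨ a ∨ c) ∧ (¬c ∨ c ∨ b ∨ a) ∧ (¬c ∨ c ∨ ¬b ∨ ¬a)   (distribute ∨ over ∧)
= (¬b ∨ a ∨ c) ∧ (¬a ∨ b ∨ c)   (simplify)

(¬b ∨ a ∨ c) ∧ (¬a ∨ b ∨ c)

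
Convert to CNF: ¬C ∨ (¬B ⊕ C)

¬C ∨ (¬B ⊕ C)
= ¬C ∨ ((¬B ∨ C) ∧ ¬(¬B ∧ C))   [expand ⊕]
= ¬C ∨ ((¬B ∨ C) ∧ (¬¬B ∨ ¬C))   [De Morgan]
= ¬C ∨ ((¬B ∨ C) ∧ (B ∨ ¬C))   [double negation]
= (¬C ∨ ¬B ∨ C) ∧ (¬C ∨ B ∨ ¬C)   [distribute ∨ over ∧]
= ¬C ∨ B   [simplify]

¬C ∨ B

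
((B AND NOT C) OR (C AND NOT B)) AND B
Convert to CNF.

((B AND NOT C) OR (C AND NOT B)) AND B
= (B OR C) AND (B OR NOT B) AND (NOT C OR C) AND (NOT C OR NOT B) AND B   [distribute OR over AND]
= (NOT C OR NOT B) AND B   [simplify]

(NOT C OR NOT B) AND B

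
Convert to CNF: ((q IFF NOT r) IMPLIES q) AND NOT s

(q OR NOT r) AND NOT s

((q IFF NOT r) IMPLIES q) AND NOT s
≡ (NOT (q IFF NOT r) OR q) AND NOT s
≡ (NOT ((q IMPLIES NOT r) AND (NOT r IMPLIES q)) OR q) AND NOT s
≡ (NOT ((NOT q OR NOT r) AND (NOT r IMPLIES q)) OR q) AND NOT s
≡ (NOT ((NOT q OR NOT r) AND (NOT NOT r OR q)) OR q) AND NOT s
≡ (NOT (NOT q OR NOT r) OR NOT (NOT NOT r OR q) OR q) AND NOT s
≡ ((NOT NOT q AND NOT NOT r) OR NOT (NOT NOT r OR q) OR q) AND NOT s
≡ ((q AND NOT NOT r) OR NOT (NOT NOT r OR q) OR q) AND NOT s
≡ ((q AND r) OR NOT (NOT NOT r OR q) OR q) AND NOT s
≡ ((q AND r) OR (NOT NOT NOT r AND NOT q) OR q) AND NOT s
≡ ((q AND r) OR (NOT r AND NOT q) OR q) AND NOT s
≡ (q OR NOT r OR q) AND (q OR NOT q OR q) AND (r OR NOT r OR q) AND (r OR NOT q OR q) AND NOT s
≡ (q OR NOT r) AND NOT s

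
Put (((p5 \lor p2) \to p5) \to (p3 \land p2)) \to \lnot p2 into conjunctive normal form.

(\lnot p2 \lor p5) \land (\lnot p3 \lor \lnot p2)

(((p5 \lor p2) \to p5) \to (p3 \land p2)) \to \lnot p2
≡ \lnot (((p5 \lor p2) \to p5) \to (p3 \land p2)) \lor \lnot p2   — eliminate \to
≡ \lnot (\lnot ((p5 \lor p2) \to p5) \lor (p3 \land p2)) \lor \lnot p2   — eliminate \to
≡ \lnot (\lnot (\lnot (p5 \lor p2) \lor p5) \lor (p3 \land p2)) \lor \lnot p2   — eliminate \to
≡ (\lnot \lnot (\lnot (p5 \lor p2) \lor p5) \land \lnot (p3 \land p2)) \lor \lnot p2   — De Morgan
≡ ((\lnot (p5 \lor p2) \lor p5) \land \lnot (p3 \land p2)) \lor \lnot p2   — double negation
≡ (((\lnot p5 \land \lnot p2) \lor p5) \land \lnot (p3 \land p2)) \lor \lnot p2   — De Morgan
≡ (((\lnot p5 \land \lnot p2) \lor p5) \land (\lnot p3 \lor \lnot p2)) \lor \lnot p2   — De Morgan
≡ (\lnot p5 \lor p5 \lor \lnot p2) \land (\lnot p2 \lor p5 \lor \lnot p2) \land (\lnot p3 \lor \lnot p2 \lor \lnot p2)   — distribute \lor over \land
≡ (\lnot p2 \lor p5) \land (\lnot p3 \lor \lnot p2)   — simplify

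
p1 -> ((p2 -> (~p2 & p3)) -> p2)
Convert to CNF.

~p1 | p2

p1 -> ((p2 -> (~p2 & p3)) -> p2)
⇔ ~p1 | ((p2 -> (~p2 & p3)) -> p2)   [eliminate ->]
⇔ ~p1 | ~(p2 -> (~p2 & p3)) | p2   [eliminate ->]
⇔ ~p1 | ~(~p2 | (~p2 & p3)) | p2   [eliminate ->]
⇔ ~p1 | (~~p2 & ~(~p2 & p3)) | p2   [De Morgan]
⇔ ~p1 | (p2 & ~(~p2 & p3)) | p2   [double negation]
⇔ ~p1 | (p2 & (~~p2 | ~p3)) | p2   [De Morgan]
⇔ ~p1 | (p2 & (p2 | ~p3)) | p2   [double negation]
⇔ (~p1 | p2 | p2) & (~p1 | p2 | ~p3 | p2)   [distribute | over &]
⇔ ~p1 | p2   [simplify]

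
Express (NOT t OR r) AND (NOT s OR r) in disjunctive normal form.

(NOT t AND NOT s) OR r

(NOT t OR r) AND (NOT s OR r)
⇔ (NOT t AND NOT s) OR (NOT t AND r) OR (r AND NOT s) OR (r AND r)
⇔ (NOT t AND NOT s) OR r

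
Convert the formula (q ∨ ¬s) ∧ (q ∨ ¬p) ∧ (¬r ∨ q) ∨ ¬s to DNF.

(q ∨ ¬s) ∧ (q ∨ ¬p) ∧ (¬r ∨ q) ∨ ¬s
≡ q ∧ q ∧ ¬r ∨ q ∧ q ∧ q ∨ q ∧ ¬p ∧ ¬r ∨ q ∧ ¬p ∧ q ∨ ¬s ∧ q ∧ ¬r ∨ ¬s ∧ q ∧ q ∨ ¬s ∧ ¬p ∧ ¬r ∨ ¬s ∧ ¬p ∧ q ∨ ¬s   [distribute ∧ over ∨]
≡ q ∨ ¬s   [simplify]

q ∨ ¬s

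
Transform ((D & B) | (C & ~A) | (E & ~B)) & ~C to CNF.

((D & B) | (C & ~A) | (E & ~B)) & ~C
≡ (D | C | E) & (D | C | ~B) & (D | ~A | E) & (D | ~A | ~B) & (B | C | E) & (B | C | ~B) & (B | ~A | E) & (B | ~A | ~B) & ~C   (distribute | over &)
≡ (D | C | E) & (D | C | ~B) & (D | ~A | E) & (D | ~A | ~B) & (B | C | E) & (B | ~A | E) & ~C   (simplify)

(D | C | E) & (D | C | ~B) & (D | ~A | E) & (D | ~A | ~B) & (B | C | E) & (B | ~A | E) & ~C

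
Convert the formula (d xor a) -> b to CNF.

(d xor a) -> b
⇔ ~(d xor a) | b   — eliminate ->
⇔ ~((d | a) & ~(d & a)) | b   — expand xor
⇔ ~(d | a) | ~~(d & a) | b   — De Morgan
⇔ (~d & ~a) | ~~(d & a) | b   — De Morgan
⇔ (~d & ~a) | (d & a) | b   — double negation
⇔ (~d | d | b) & (~d | a | b) & (~a | d | b) & (~a | a | b)   — distribute | over &
⇔ (~d | a | b) & (~a | d | b)   — simplify

(~d | a | b) & (~a | d | b)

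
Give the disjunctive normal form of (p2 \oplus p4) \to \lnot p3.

(\lnot p2 \land \lnot p4) \lor (p4 \land p2) \lor \lnot p3

(p2 \oplus p4) \to \lnot p3
⇔ \lnot (p2 \oplus p4) \lor \lnot p3   [eliminate \to]
⇔ \lnot ((p2 \land \lnot p4) \lor (\lnot p2 \land p4)) \lor \lnot p3   [expand \oplus]
⇔ (\lnot (p2 \land \lnot p4) \land \lnot (\lnot p2 \land p4)) \lor \lnot p3   [De Morgan]
⇔ ((\lnot p2 \lor \lnot \lnot p4) \land \lnot (\lnot p2 \land p4)) \lor \lnot p3   [De Morgan]
⇔ ((\lnot p2 \lor p4) \land \lnot (\lnot p2 \land p4)) \lor \lnot p3   [double negation]
⇔ ((\lnot p2 \lor p4) \land (\lnot \lnot p2 \lor \lnot p4)) \lor \lnot p3   [De Morgan]
⇔ ((\lnot p2 \lor p4) \land (p2 \lor \lnot p4)) \lor \lnot p3   [double negation]
⇔ (\lnot p2 \land p2) \lor (\lnot p2 \land \lnot p4) \lor (p4 \land p2) \lor (p4 \land \lnot p4) \lor \lnot p3   [distribute \land over \lor]
⇔ (\lnot p2 \land \lnot p4) \lor (p4 \land p2) \lor \lnot p3   [simplify]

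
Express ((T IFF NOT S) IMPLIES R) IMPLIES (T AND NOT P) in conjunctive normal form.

((T IFF NOT S) IMPLIES R) IMPLIES (T AND NOT P)
≡ NOT ((T IFF NOT S) IMPLIES R) OR (T AND NOT P)   [eliminate IMPLIES]
≡ NOT (NOT (T IFF NOT S) OR R) OR (T AND NOT P)   [eliminate IMPLIES]
≡ NOT (NOT ((T IMPLIES NOT S) AND (NOT S IMPLIES T)) OR R) OR (T AND NOT P)   [eliminate IFF]
≡ NOT (NOT ((NOT T OR NOT S) AND (NOT S IMPLIES T)) OR R) OR (T AND NOT P)   [eliminate IMPLIES]
≡ NOT (NOT ((NOT T OR NOT S) AND (NOT NOT S OR T)) OR R) OR (T AND NOT P)   [eliminate IMPLIES]
≡ (NOT NOT ((NOT T OR NOT S) AND (NOT NOT S OR T)) AND NOT R) OR (T AND NOT P)   [De Morgan]
≡ ((NOT T OR NOT S) AND (NOT NOT S OR T) AND NOT R) OR (T AND NOT P)   [double negation]
≡ ((NOT T OR NOT S) AND (S OR T) AND NOT R) OR (T AND NOT P)   [double negation]
≡ (NOT T OR NOT S OR T) AND (NOT T OR NOT S OR NOT P) AND (S OR T OR T) AND (S OR T OR NOT P) AND (NOT R OR T) AND (NOT R OR NOT P)   [distribute OR over AND]
≡ (NOT T OR NOT S OR NOT P) AND (S OR T) AND (NOT R OR T) AND (NOT R OR NOT P)   [simplify]

(NOT T OR NOT S OR NOT P) AND (S OR T) AND (NOT R OR T) AND (NOT R OR NOT P)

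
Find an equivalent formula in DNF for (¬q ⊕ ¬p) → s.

(q ∧ p) ∨ (¬p ∧ ¬q) ∨ s

(¬q ⊕ ¬p) → s
≡ ¬(¬q ⊕ ¬p) ∨ s   [eliminate →]
≡ ¬((¬q ∧ ¬¬p) ∨ (¬¬q ∧ ¬p)) ∨ s   [expand ⊕]
≡ (¬(¬q ∧ ¬¬p) ∧ ¬(¬¬q ∧ ¬p)) ∨ s   [De Morgan]
≡ ((¬¬q ∨ ¬¬¬p) ∧ ¬(¬¬q ∧ ¬p)) ∨ s   [De Morgan]
≡ ((q ∨ ¬¬¬p) ∧ ¬(¬¬q ∧ ¬p)) ∨ s   [double negation]
≡ ((q ∨ ¬p) ∧ ¬(¬¬q ∧ ¬p)) ∨ s   [double negation]
≡ ((q ∨ ¬p) ∧ (¬¬¬q ∨ ¬¬p)) ∨ s   [De Morgan]
≡ ((q ∨ ¬p) ∧ (¬q ∨ ¬¬p)) ∨ s   [double negation]
≡ ((q ∨ ¬p) ∧ (¬q ∨ p)) ∨ s   [double negation]
≡ (q ∧ ¬q) ∨ (q ∧ p) ∨ (¬p ∧ ¬q) ∨ (¬p ∧ p) ∨ s   [distribute ∧ over ∨]
≡ (q ∧ p) ∨ (¬p ∧ ¬q) ∨ s   [simplify]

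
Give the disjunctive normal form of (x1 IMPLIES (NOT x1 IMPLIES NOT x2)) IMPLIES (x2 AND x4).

(x1 IMPLIES (NOT x1 IMPLIES NOT x2)) IMPLIES (x2 AND x4)
= NOT (x1 IMPLIES (NOT x1 IMPLIES NOT x2)) OR (x2 AND x4)   [eliminate IMPLIES]
= NOT (NOT x1 OR (NOT x1 IMPLIES NOT x2)) OR (x2 AND x4)   [eliminate IMPLIES]
= NOT (NOT x1 OR NOT NOT x1 OR NOT x2) OR (x2 AND x4)   [eliminate IMPLIES]
= (NOT NOT x1 AND NOT NOT NOT x1 AND NOT NOT x2) OR (x2 AND x4)   [De Morgan]
= (x1 AND NOT NOT NOT x1 AND NOT NOT x2) OR (x2 AND x4)   [double negation]
= (x1 AND NOT x1 AND NOT NOT x2) OR (x2 AND x4)   [double negation]
= (x1 AND NOT x1 AND x2) OR (x2 AND x4)   [double negation]
= x2 AND x4   [simplify]

x2 AND x4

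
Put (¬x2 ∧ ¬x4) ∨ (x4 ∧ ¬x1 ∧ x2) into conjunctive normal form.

(¬x2 ∨ x4) ∧ (¬x2 ∨ ¬x1) ∧ (¬x4 ∨ ¬x1) ∧ (¬x4 ∨ x2)

(¬x2 ∧ ¬x4) ∨ (x4 ∧ ¬x1 ∧ x2)
⇔ (¬x2 ∨ x4) ∧ (¬x2 ∨ ¬x1) ∧ (¬x2 ∨ x2) ∧ (¬x4 ∨ x4) ∧ (¬x4 ∨ ¬x1) ∧ (¬x4 ∨ x2)
⇔ (¬x2 ∨ x4) ∧ (¬x2 ∨ ¬x1) ∧ (¬x4 ∨ ¬x1) ∧ (¬x4 ∨ x2)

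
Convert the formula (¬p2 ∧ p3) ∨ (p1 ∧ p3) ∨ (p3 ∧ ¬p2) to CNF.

(¬p2 ∨ p1) ∧ p3

(¬p2 ∧ p3) ∨ (p1 ∧ p3) ∨ (p3 ∧ ¬p2)
≡ (¬p2 ∨ p1 ∨ p3) ∧ (¬p2 ∨ p1 ∨ ¬p2) ∧ (¬p2 ∨ p3 ∨ p3) ∧ (¬p2 ∨ p3 ∨ ¬p2) ∧ (p3 ∨ p1 ∨ p3) ∧ (p3 ∨ p1 ∨ ¬p2) ∧ (p3 ∨ p3 ∨ p3) ∧ (p3 ∨ p3 ∨ ¬p2)   [distribute ∨ over ∧]
≡ (¬p2 ∨ p1) ∧ p3   [simplify]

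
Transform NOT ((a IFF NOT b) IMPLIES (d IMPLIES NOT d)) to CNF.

NOT ((a IFF NOT b) IMPLIES (d IMPLIES NOT d))
⇔ NOT (NOT (a IFF NOT b) OR (d IMPLIES NOT d))   [eliminate IMPLIES]
⇔ NOT (NOT ((a IMPLIES NOT b) AND (NOT b IMPLIES a)) OR (d IMPLIES NOT d))   [eliminate IFF]
⇔ NOT (NOT ((NOT a OR NOT b) AND (NOT b IMPLIES a)) OR (d IMPLIES NOT d))   [eliminate IMPLIES]
⇔ NOT (NOT ((NOT a OR NOT b) AND (NOT NOT b OR a)) OR (d IMPLIES NOT d))   [eliminate IMPLIES]
⇔ NOT (NOT ((NOT a OR NOT b) AND (NOT NOT b OR a)) OR NOT d OR NOT d)   [eliminate IMPLIES]
⇔ NOT NOT ((NOT a OR NOT b) AND (NOT NOT b OR a)) AND NOT NOT d AND NOT NOT d   [De Morgan]
⇔ (NOT a OR NOT b) AND (NOT NOT b OR a) AND NOT NOT d AND NOT NOT d   [double negation]
⇔ (NOT a OR NOT b) AND (b OR a) AND NOT NOT d AND NOT NOT d   [double negation]
⇔ (NOT a OR NOT b) AND (b OR a) AND d AND NOT NOT d   [double negation]
⇔ (NOT a OR NOT b) AND (b OR a) AND d AND d   [double negation]
⇔ (NOT a OR NOT b) AND (b OR a) AND d   [simplify]

(NOT a OR NOT b) AND (b OR a) AND d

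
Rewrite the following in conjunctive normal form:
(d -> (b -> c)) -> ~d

(d -> (b -> c)) -> ~d
⇔ ~(d -> (b -> c)) | ~d   [eliminate ->]
⇔ ~(~d | (b -> c)) | ~d   [eliminate ->]
⇔ ~(~d | ~b | c) | ~d   [eliminate ->]
⇔ (~~d & ~~b & ~c) | ~d   [De Morgan]
⇔ (d & ~~b & ~c) | ~d   [double negation]
⇔ (d & b & ~c) | ~d   [double negation]
⇔ (d | ~d) & (b | ~d) & (~c | ~d)   [distribute | over &]
⇔ (b | ~d) & (~c | ~d)   [simplify]

(b | ~d) & (~c | ~d)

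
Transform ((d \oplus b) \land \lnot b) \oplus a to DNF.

(d \land \lnot b \land \lnot a) \lor (\lnot d \land \lnot b \land a) \lor (b \land a)

((d \oplus b) \land \lnot b) \oplus a
⇔ ((d \oplus b) \land \lnot b \land \lnot a) \lor (\lnot ((d \oplus b) \land \lnot b) \land a)   — expand \oplus
⇔ (((d \land \lnot b) \lor (\lnot d \land b)) \land \lnot b \land \lnot a) \lor (\lnot ((d \oplus b) \land \lnot b) \land a)   — expand \oplus
⇔ (((d \land \lnot b) \lor (\lnot d \land b)) \land \lnot b \land \lnot a) \lor (\lnot (((d \land \lnot b) \lor (\lnot d \land b)) \land \lnot b) \land a)   — expand \oplus
⇔ (((d \land \lnot b) \lor (\lnot d \land b)) \land \lnot b \land \lnot a) \lor ((\lnot ((d \land \lnot b) \lor (\lnot d \land b)) \lor \lnot \lnot b) \land a)   — De Morgan
⇔ (((d \land \lnot b) \lor (\lnot d \land b)) \land \lnot b \land \lnot a) \lor (((\lnot (d \land \lnot b) \land \lnot (\lnot d \land b)) \lor \lnot \lnot b) \land a)   — De Morgan
⇔ (((d \land \lnot b) \lor (\lnot d \land b)) \land \lnot b \land \lnot a) \lor ((((\lnot d \lor \lnot \lnot b) \land \lnot (\lnot d \land b)) \lor \lnot \lnot b) \land a)   — De Morgan
⇔ (((d \land \lnot b) \lor (\lnot d \land b)) \land \lnot b \land \lnot a) \lor ((((\lnot d \lor b) \land \lnot (\lnot d \land b)) \lor \lnot \lnot b) \land a)   — double negation
⇔ (((d \land \lnot b) \lor (\lnot d \land b)) \land \lnot b \land \lnot a) \lor ((((\lnot d \lor b) \land (\lnot \lnot d \lor \lnot b)) \lor \lnot \lnot b) \land a)   — De Morgan
⇔ (((d \land \lnot b) \lor (\lnot d \land b)) \land \lnot b \land \lnot a) \lor ((((\lnot d \lor b) \land (d \lor \lnot b)) \lor \lnot \lnot b) \land a)   — double negation
⇔ (((d \land \lnot b) \lor (\lnot d \land b)) \land \lnot b \land \lnot a) \lor ((((\lnot d \lor b) \land (d \lor \lnot b)) \lor b) \land a)   — double negation
⇔ (d \land \lnot b \land \lnot b \land \lnot a) \lor (\lnot d \land b \land \lnot b \land \lnot a) \lor (\lnot d \land d \land a) \lor (\lnot d \land \lnot b \land a) \lor (b \land d \land a) \lor (b \land \lnot b \land a) \lor (b \land a)   — distribute \land over \lor
⇔ (d \land \lnot b \land \lnot a) \lor (\lnot d \land \lnot b \land a) \lor (b \land a)   — simplify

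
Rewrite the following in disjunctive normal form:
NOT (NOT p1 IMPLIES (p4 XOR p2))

NOT (NOT p1 IMPLIES (p4 XOR p2))
= NOT (NOT NOT p1 OR (p4 XOR p2))   (eliminate IMPLIES)
= NOT (NOT NOT p1 OR (p4 AND NOT p2) OR (NOT p4 AND p2))   (expand XOR)
= NOT NOT NOT p1 AND NOT (p4 AND NOT p2) AND NOT (NOT p4 AND p2)   (De Morgan)
= NOT p1 AND NOT (p4 AND NOT p2) AND NOT (NOT p4 AND p2)   (double negation)
= NOT p1 AND (NOT p4 OR NOT NOT p2) AND NOT (NOT p4 AND p2)   (De Morgan)
= NOT p1 AND (NOT p4 OR p2) AND NOT (NOT p4 AND p2)   (double negation)
= NOT p1 AND (NOT p4 OR p2) AND (NOT NOT p4 OR NOT p2)   (De Morgan)
= NOT p1 AND (NOT p4 OR p2) AND (p4 OR NOT p2)   (double negation)
= (NOT p1 AND NOT p4 AND p4) OR (NOT p1 AND NOT p4 AND NOT p2) OR (NOT p1 AND p2 AND p4) OR (NOT p1 AND p2 AND NOT p2)   (distribute AND over OR)
= (NOT p1 AND NOT p4 AND NOT p2) OR (NOT p1 AND p2 AND p4)   (simplify)

(NOT p1 AND NOT p4 AND NOT p2) OR (NOT p1 AND p2 AND p4)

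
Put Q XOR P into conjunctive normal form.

Q XOR P
⇔ (Q OR P) AND NOT (Q AND P)   [expand XOR]
⇔ (Q OR P) AND (NOT Q OR NOT P)   [De Morgan]

(Q OR P) AND (NOT Q OR NOT P)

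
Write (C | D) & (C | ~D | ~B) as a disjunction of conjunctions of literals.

C | (D & ~B)

(C | D) & (C | ~D | ~B)
= (C & C) | (C & ~D) | (C & ~B) | (D & C) | (D & ~D) | (D & ~B)   — distribute & over |
= C | (D & ~B)   — simplify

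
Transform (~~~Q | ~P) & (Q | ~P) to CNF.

(~Q | ~P) & (Q | ~P)

(~~~Q | ~P) & (Q | ~P)
≡ (~Q | ~P) & (Q | ~P)   [double negation]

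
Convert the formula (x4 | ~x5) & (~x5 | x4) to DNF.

x4 | ~x5

(x4 | ~x5) & (~x5 | x4)
= (x4 & ~x5) | (x4 & x4) | (~x5 & ~x5) | (~x5 & x4)   [distribute & over |]
= x4 | ~x5   [simplify]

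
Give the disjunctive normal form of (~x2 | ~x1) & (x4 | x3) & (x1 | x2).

(~x2 & x4 & x1) | (~x2 & x3 & x1) | (~x1 & x4 & x2) | (~x1 & x3 & x2)

(~x2 | ~x1) & (x4 | x3) & (x1 | x2)
⇔ (~x2 & x4 & x1) | (~x2 & x4 & x2) | (~x2 & x3 & x1) | (~x2 & x3 & x2) | (~x1 & x4 & x1) | (~x1 & x4 & x2) | (~x1 & x3 & x1) | (~x1 & x3 & x2)   (distribute & over |)
⇔ (~x2 & x4 & x1) | (~x2 & x3 & x1) | (~x1 & x4 & x2) | (~x1 & x3 & x2)   (simplify)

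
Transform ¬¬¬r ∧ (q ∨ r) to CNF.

¬r ∧ (q ∨ r)

¬¬¬r ∧ (q ∨ r)
≡ ¬r ∧ (q ∨ r)   [double negation]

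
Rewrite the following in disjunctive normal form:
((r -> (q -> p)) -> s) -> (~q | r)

(~r & ~s) | (p & ~s) | ~q | r

((r -> (q -> p)) -> s) -> (~q | r)
≡ ~((r -> (q -> p)) -> s) | ~q | r
≡ ~(~(r -> (q -> p)) | s) | ~q | r
≡ ~(~(~r | (q -> p)) | s) | ~q | r
≡ ~(~(~r | ~q | p) | s) | ~q | r
≡ (~~(~r | ~q | p) & ~s) | ~q | r
≡ ((~r | ~q | p) & ~s) | ~q | r
≡ (~r & ~s) | (~q & ~s) | (p & ~s) | ~q | r
≡ (~r & ~s) | (p & ~s) | ~q | r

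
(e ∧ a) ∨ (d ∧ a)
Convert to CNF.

(e ∨ d) ∧ a

(e ∧ a) ∨ (d ∧ a)
⇔ (e ∨ d) ∧ (e ∨ a) ∧ (a ∨ d) ∧ (a ∨ a)   [distribute ∨ over ∧]
⇔ (e ∨ d) ∧ a   [simplify]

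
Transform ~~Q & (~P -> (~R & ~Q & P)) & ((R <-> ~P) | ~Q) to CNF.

~~Q & (~P -> (~R & ~Q & P)) & ((R <-> ~P) | ~Q)
≡ ~~Q & (~~P | (~R & ~Q & P)) & ((R <-> ~P) | ~Q)   [eliminate ->]
≡ ~~Q & (~~P | (~R & ~Q & P)) & (((R -> ~P) & (~P -> R)) | ~Q)   [eliminate <->]
≡ ~~Q & (~~P | (~R & ~Q & P)) & (((~R | ~P) & (~P -> R)) | ~Q)   [eliminate ->]
≡ ~~Q & (~~P | (~R & ~Q & P)) & (((~R | ~P) & (~~P | R)) | ~Q)   [eliminate ->]
≡ Q & (~~P | (~R & ~Q & P)) & (((~R | ~P) & (~~P | R)) | ~Q)   [double negation]
≡ Q & (P | (~R & ~Q & P)) & (((~R | ~P) & (~~P | R)) | ~Q)   [double negation]
≡ Q & (P | (~R & ~Q & P)) & (((~R | ~P) & (P | R)) | ~Q)   [double negation]
≡ Q & (P | ~R) & (P | ~Q) & (P | P) & (~R | ~P | ~Q) & (P | R | ~Q)   [distribute | over &]
≡ Q & P & (~R | ~P | ~Q)   [simplify]

Q & P & (~R | ~P | ~Q)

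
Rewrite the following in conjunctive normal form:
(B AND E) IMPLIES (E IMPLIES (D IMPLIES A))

(B AND E) IMPLIES (E IMPLIES (D IMPLIES A))
≡ NOT (B AND E) OR (E IMPLIES (D IMPLIES A))   (eliminate IMPLIES)
≡ NOT (B AND E) OR NOT E OR (D IMPLIES A)   (eliminate IMPLIES)
≡ NOT (B AND E) OR NOT E OR NOT D OR A   (eliminate IMPLIES)
≡ NOT B OR NOT E OR NOT E OR NOT D OR A   (De Morgan)
≡ NOT B OR NOT E OR NOT D OR A   (simplify)

NOT B OR NOT E OR NOT D OR A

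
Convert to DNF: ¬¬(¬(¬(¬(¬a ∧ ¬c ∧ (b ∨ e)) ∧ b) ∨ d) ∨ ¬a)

(a ∧ b ∧ ¬d) ∨ (c ∧ b ∧ ¬d) ∨ ¬a

¬¬(¬(¬(¬(¬a ∧ ¬c ∧ (b ∨ e)) ∧ b) ∨ d) ∨ ¬a)
= ¬(¬(¬(¬a ∧ ¬c ∧ (b ∨ e)) ∧ b) ∨ d) ∨ ¬a
= (¬¬(¬(¬a ∧ ¬c ∧ (b ∨ e)) ∧ b) ∧ ¬d) ∨ ¬a
= (¬(¬a ∧ ¬c ∧ (b ∨ e)) ∧ b ∧ ¬d) ∨ ¬a
= ((¬¬a ∨ ¬¬c ∨ ¬(b ∨ e)) ∧ b ∧ ¬d) ∨ ¬a
= ((a ∨ ¬¬c ∨ ¬(b ∨ e)) ∧ b ∧ ¬d) ∨ ¬a
= ((a ∨ c ∨ ¬(b ∨ e)) ∧ b ∧ ¬d) ∨ ¬a
= ((a ∨ c ∨ (¬b ∧ ¬e)) ∧ b ∧ ¬d) ∨ ¬a
= (a ∧ b ∧ ¬d) ∨ (c ∧ b ∧ ¬d) ∨ (¬b ∧ ¬e ∧ b ∧ ¬d) ∨ ¬a
= (a ∧ b ∧ ¬d) ∨ (c ∧ b ∧ ¬d) ∨ ¬a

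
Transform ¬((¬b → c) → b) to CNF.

(b ∨ c) ∧ ¬b

¬((¬b → c) → b)
= ¬(¬(¬b → c) ∨ b)   [eliminate →]
= ¬(¬(¬¬b ∨ c) ∨ b)   [eliminate →]
= ¬¬(¬¬b ∨ c) ∧ ¬b   [De Morgan]
= (¬¬b ∨ c) ∧ ¬b   [double negation]
= (b ∨ c) ∧ ¬b   [double negation]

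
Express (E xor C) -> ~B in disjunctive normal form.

(E xor C) -> ~B
⇔ ~(E xor C) | ~B   [eliminate ->]
⇔ ~((E & ~C) | (~E & C)) | ~B   [expand xor]
⇔ (~(E & ~C) & ~(~E & C)) | ~B   [De Morgan]
⇔ ((~E | ~~C) & ~(~E & C)) | ~B   [De Morgan]
⇔ ((~E | C) & ~(~E & C)) | ~B   [double negation]
⇔ ((~E | C) & (~~E | ~C)) | ~B   [De Morgan]
⇔ ((~E | C) & (E | ~C)) | ~B   [double negation]
⇔ (~E & E) | (~E & ~C) | (C & E) | (C & ~C) | ~B   [distribute & over |]
⇔ (~E & ~C) | (C & E) | ~B   [simplify]

(~E & ~C) | (C & E) | ~B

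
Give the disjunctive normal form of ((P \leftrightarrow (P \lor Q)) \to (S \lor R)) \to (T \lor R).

(\lnot P \land \lnot Q \land \lnot S \land \lnot R) \lor (P \land \lnot S \land \lnot R) \lor T \lor R

((P \leftrightarrow (P \lor Q)) \to (S \lor R)) \to (T \lor R)
≡ \lnot ((P \leftrightarrow (P \lor Q)) \to (S \lor R)) \lor T \lor R   [eliminate \to]
≡ \lnot (\lnot (P \leftrightarrow (P \lor Q)) \lor S \lor R) \lor T \lor R   [eliminate \to]
≡ \lnot (\lnot ((P \to (P \lor Q)) \land ((P \lor Q) \to P)) \lor S \lor R) \lor T \lor R   [eliminate \leftrightarrow]
≡ \lnot (\lnot ((\lnot P \lor P \lor Q) \land ((P \lor Q) \to P)) \lor S \lor R) \lor T \lor R   [eliminate \to]
≡ \lnot (\lnot ((\lnot P \lor P \lor Q) \land (\lnot (P \lor Q) \lor P)) \lor S \lor R) \lor T \lor R   [eliminate \to]
≡ (\lnot \lnot ((\lnot P \lor P \lor Q) \land (\lnot (P \lor Q) \lor P)) \land \lnot S \land \lnot R) \lor T \lor R   [De Morgan]
≡ ((\lnot P \lor P \lor Q) \land (\lnot (P \lor Q) \lor P) \land \lnot S \land \lnot R) \lor T \lor R   [double negation]
≡ ((\lnot P \lor P \lor Q) \land ((\lnot P \land \lnot Q) \lor P) \land \lnot S \land \lnot R) \lor T \lor R   [De Morgan]
≡ (\lnot P \land \lnot P \land \lnot Q \land \lnot S \land \lnot R) \lor (\lnot P \land P \land \lnot S \land \lnot R) \lor (P \land \lnot P \land \lnot Q \land \lnot S \land \lnot R) \lor (P \land P \land \lnot S \land \lnot R) \lor (Q \land \lnot P \land \lnot Q \land \lnot S \land \lnot R) \lor (Q \land P \land \lnot S \land \lnot R) \lor T \lor R   [distribute \land over \lor]
≡ (\lnot P \land \lnot Q \land \lnot S \land \lnot R) \lor (P \land \lnot S \land \lnot R) \lor T \lor R   [simplify]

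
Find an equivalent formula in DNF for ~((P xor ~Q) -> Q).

~P & ~Q

~((P xor ~Q) -> Q)
= ~(~(P xor ~Q) | Q)   — eliminate ->
= ~(~((P & ~~Q) | (~P & ~Q)) | Q)   — expand xor
= ~~((P & ~~Q) | (~P & ~Q)) & ~Q   — De Morgan
= ((P & ~~Q) | (~P & ~Q)) & ~Q   — double negation
= ((P & Q) | (~P & ~Q)) & ~Q   — double negation
= (P & Q & ~Q) | (~P & ~Q & ~Q)   — distribute & over |
= ~P & ~Q   — simplify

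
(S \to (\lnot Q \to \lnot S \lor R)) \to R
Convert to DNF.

S \land \lnot Q \land \lnot R \lor R

(S \to (\lnot Q \to \lnot S \lor R)) \to R
≡ \lnot (S \to (\lnot Q \to \lnot S \lor R)) \lor R   [eliminate \to]
≡ \lnot (\lnot S \lor (\lnot Q \to \lnot S \lor R)) \lor R   [eliminate \to]
≡ \lnot (\lnot S \lor \lnot \lnot Q \lor \lnot S \lor R) \lor R   [eliminate \to]
≡ \lnot \lnot S \land \lnot \lnot \lnot Q \land \lnot \lnot S \land \lnot R \lor R   [De Morgan]
≡ S \land \lnot \lnot \lnot Q \land \lnot \lnot S \land \lnot R \lor R   [double negation]
≡ S \land \lnot Q \land \lnot \lnot S \land \lnot R \lor R   [double negation]
≡ S \land \lnot Q \land S \land \lnot R \lor R   [double negation]
≡ S \land \lnot Q \land \lnot R \lor R   [simplify]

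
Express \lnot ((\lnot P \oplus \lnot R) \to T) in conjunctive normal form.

\lnot ((\lnot P \oplus \lnot R) \to T)
≡ \lnot (\lnot (\lnot P \oplus \lnot R) \lor T)   [eliminate \to]
≡ \lnot (\lnot ((\lnot P \lor \lnot R) \land \lnot (\lnot P \land \lnot R)) \lor T)   [expand \oplus]
≡ \lnot \lnot ((\lnot P \lor \lnot R) \land \lnot (\lnot P \land \lnot R)) \land \lnot T   [De Morgan]
≡ (\lnot P \lor \lnot R) \land \lnot (\lnot P \land \lnot R) \land \lnot T   [double negation]
≡ (\lnot P \lor \lnot R) \land (\lnot \lnot P \lor \lnot \lnot R) \land \lnot T   [De Morgan]
≡ (\lnot P \lor \lnot R) \land (P \lor \lnot \lnot R) \land \lnot T   [double negation]
≡ (\lnot P \lor \lnot R) \land (P \lor R) \land \lnot T   [double negation]

(\lnot P \lor \lnot R) \land (P \lor R) \land \lnot T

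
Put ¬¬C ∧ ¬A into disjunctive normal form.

C ∧ ¬A

¬¬C ∧ ¬A
≡ C ∧ ¬A   [double negation]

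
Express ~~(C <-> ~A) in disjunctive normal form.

(~C & A) | (~A & C)

~~(C <-> ~A)
≡ ~~((C -> ~A) & (~A -> C))   (eliminate <->)
≡ ~~((~C | ~A) & (~A -> C))   (eliminate ->)
≡ ~~((~C | ~A) & (~~A | C))   (eliminate ->)
≡ (~C | ~A) & (~~A | C)   (double negation)
≡ (~C | ~A) & (A | C)   (double negation)
≡ (~C & A) | (~C & C) | (~A & A) | (~A & C)   (distribute & over |)
≡ (~C & A) | (~A & C)   (simplify)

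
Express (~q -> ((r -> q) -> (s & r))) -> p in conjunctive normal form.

(~q -> ((r -> q) -> (s & r))) -> p
= ~(~q -> ((r -> q) -> (s & r))) | p   — eliminate ->
= ~(~~q | ((r -> q) -> (s & r))) | p   — eliminate ->
= ~(~~q | ~(r -> q) | (s & r)) | p   — eliminate ->
= ~(~~q | ~(~r | q) | (s & r)) | p   — eliminate ->
= (~~~q & ~~(~r | q) & ~(s & r)) | p   — De Morgan
= (~q & ~~(~r | q) & ~(s & r)) | p   — double negation
= (~q & (~r | q) & ~(s & r)) | p   — double negation
= (~q & (~r | q) & (~s | ~r)) | p   — De Morgan
= (~q | p) & (~r | q | p) & (~s | ~r | p)   — distribute | over &

(~q | p) & (~r | q | p) & (~s | ~r | p)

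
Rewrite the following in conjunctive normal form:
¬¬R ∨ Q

R ∨ Q

¬¬R ∨ Q
⇔ R ∨ Q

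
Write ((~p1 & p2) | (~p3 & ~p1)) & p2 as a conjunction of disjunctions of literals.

((~p1 & p2) | (~p3 & ~p1)) & p2
≡ (~p1 | ~p3) & (~p1 | ~p1) & (p2 | ~p3) & (p2 | ~p1) & p2   — distribute | over &
≡ ~p1 & p2   — simplify

~p1 & p2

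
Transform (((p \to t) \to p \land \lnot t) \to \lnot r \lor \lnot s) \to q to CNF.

(((p \to t) \to p \land \lnot t) \to \lnot r \lor \lnot s) \to q
≡ \lnot (((p \to t) \to p \land \lnot t) \to \lnot r \lor \lnot s) \lor q   [eliminate \to]
≡ \lnot (\lnot ((p \to t) \to p \land \lnot t) \lor \lnot r \lor \lnot s) \lor q   [eliminate \to]
≡ \lnot (\lnot (\lnot (p \to t) \lor p \land \lnot t) \lor \lnot r \lor \lnot s) \lor q   [eliminate \to]
≡ \lnot (\lnot (\lnot (\lnot p \lor t) \lor p \land \lnot t) \lor \lnot r \lor \lnot s) \lor q   [eliminate \to]
≡ \lnot \lnot (\lnot (\lnot p \lor t) \lor p \land \lnot t) \land \lnot \lnot r \land \lnot \lnot s \lor q   [De Morgan]
≡ (\lnot (\lnot p \lor t) \lor p \land \lnot t) \land \lnot \lnot r \land \lnot \lnot s \lor q   [double negation]
≡ (\lnot \lnot p \land \lnot t \lor p \land \lnot t) \land \lnot \lnot r \land \lnot \lnot s \lor q   [De Morgan]
≡ (p \land \lnot t \lor p \land \lnot t) \land \lnot \lnot r \land \lnot \lnot s \lor q   [double negation]
≡ (p \land \lnot t \lor p \land \lnot t) \land r \land \lnot \lnot s \lor q   [double negation]
≡ (p \land \lnot t \lor p \land \lnot t) \land r \land s \lor q   [double negation]
≡ (p \lor p \lor q) \land (p \lor \lnot t \lor q) \land (\lnot t \lor p \lor q) \land (\lnot t \lor \lnot t \lor q) \land (r \lor q) \land (s \lor q)   [distribute \lor over \land]
≡ (p \lor q) \land (\lnot t \lor q) \land (r \lor q) \land (s \lor q)   [simplify]

(p \lor q) \land (\lnot t \lor q) \land (r \lor q) \land (s \lor q)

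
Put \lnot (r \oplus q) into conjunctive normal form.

(\lnot r \lor q) \land (\lnot q \lor r)

\lnot (r \oplus q)
= \lnot ((r \lor q) \land \lnot (r \land q))
= \lnot (r \lor q) \lor \lnot \lnot (r \land q)
= (\lnot r \land \lnot q) \lor \lnot \lnot (r \land q)
= (\lnot r \land \lnot q) \lor (r \land q)
= (\lnot r \lor r) \land (\lnot r \lor q) \land (\lnot q \lor r) \land (\lnot q \lor q)
= (\lnot r \lor q) \land (\lnot q \lor r)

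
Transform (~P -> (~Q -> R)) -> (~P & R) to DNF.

(~P & ~Q & ~R) | (~P & R)

(~P -> (~Q -> R)) -> (~P & R)
= ~(~P -> (~Q -> R)) | (~P & R)   (eliminate ->)
= ~(~~P | (~Q -> R)) | (~P & R)   (eliminate ->)
= ~(~~P | ~~Q | R) | (~P & R)   (eliminate ->)
= (~~~P & ~~~Q & ~R) | (~P & R)   (De Morgan)
= (~P & ~~~Q & ~R) | (~P & R)   (double negation)
= (~P & ~Q & ~R) | (~P & R)   (double negation)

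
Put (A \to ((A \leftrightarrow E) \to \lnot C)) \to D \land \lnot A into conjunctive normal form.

(A \lor D) \land (\lnot A \lor E) \land (C \lor D) \land (C \lor \lnot A)

(A \to ((A \leftrightarrow E) \to \lnot C)) \to D \land \lnot A
≡ \lnot (A \to ((A \leftrightarrow E) \to \lnot C)) \lor D \land \lnot A
≡ \lnot (\lnot A \lor ((A \leftrightarrow E) \to \lnot C)) \lor D \land \lnot A
≡ \lnot (\lnot A \lor \lnot (A \leftrightarrow E) \lor \lnot C) \lor D \land \lnot A
≡ \lnot (\lnot A \lor \lnot ((A \to E) \land (E \to A)) \lor \lnot C) \lor D \land \lnot A
≡ \lnot (\lnot A \lor \lnot ((\lnot A \lor E) \land (E \to A)) \lor \lnot C) \lor D \land \lnot A
≡ \lnot (\lnot A \lor \lnot ((\lnot A \lor E) \land (\lnot E \lor A)) \lor \lnot C) \lor D \land \lnot A
≡ \lnot \lnot A \land \lnot \lnot ((\lnot A \lor E) \land (\lnot E \lor A)) \land \lnot \lnot C \lor D \land \lnot A
≡ A \land \lnot \lnot ((\lnot A \lor E) \land (\lnot E \lor A)) \land \lnot \lnot C \lor D \land \lnot A
≡ A \land (\lnot A \lor E) \land (\lnot E \lor A) \land \lnot \lnot C \lor D \land \lnot A
≡ A \land (\lnot A \lor E) \land (\lnot E \lor A) \land C \lor D \land \lnot A
≡ (A \lor D) \land (A \lor \lnot A) \land (\lnot A \lor E \lor D) \land (\lnot A \lor E \lor \lnot A) \land (\lnot E \lor A \lor D) \land (\lnot E \lor A \lor \lnot A) \land (C \lor D) \land (C \lor \lnot A)
≡ (A \lor D) \land (\lnot A \lor E) \land (C \lor D) \land (C \lor \lnot A)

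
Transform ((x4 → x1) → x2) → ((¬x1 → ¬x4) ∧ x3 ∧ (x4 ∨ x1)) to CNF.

(¬x4 ∨ x1) ∧ (¬x2 ∨ x3) ∧ (¬x2 ∨ x4 ∨ x1)

((x4 → x1) → x2) → ((¬x1 → ¬x4) ∧ x3 ∧ (x4 ∨ x1))
= ¬((x4 → x1) → x2) ∨ ((¬x1 → ¬x4) ∧ x3 ∧ (x4 ∨ x1))   [eliminate →]
= ¬(¬(x4 → x1) ∨ x2) ∨ ((¬x1 → ¬x4) ∧ x3 ∧ (x4 ∨ x1))   [eliminate →]
= ¬(¬(¬x4 ∨ x1) ∨ x2) ∨ ((¬x1 → ¬x4) ∧ x3 ∧ (x4 ∨ x1))   [eliminate →]
= ¬(¬(¬x4 ∨ x1) ∨ x2) ∨ ((¬¬x1 ∨ ¬x4) ∧ x3 ∧ (x4 ∨ x1))   [eliminate →]
= (¬¬(¬x4 ∨ x1) ∧ ¬x2) ∨ ((¬¬x1 ∨ ¬x4) ∧ x3 ∧ (x4 ∨ x1))   [De Morgan]
= ((¬x4 ∨ x1) ∧ ¬x2) ∨ ((¬¬x1 ∨ ¬x4) ∧ x3 ∧ (x4 ∨ x1))   [double negation]
= ((¬x4 ∨ x1) ∧ ¬x2) ∨ ((x1 ∨ ¬x4) ∧ x3 ∧ (x4 ∨ x1))   [double negation]
= (¬x4 ∨ x1 ∨ x1 ∨ ¬x4) ∧ (¬x4 ∨ x1 ∨ x3) ∧ (¬x4 ∨ x1 ∨ x4 ∨ x1) ∧ (¬x2 ∨ x1 ∨ ¬x4) ∧ (¬x2 ∨ x3) ∧ (¬x2 ∨ x4 ∨ x1)   [distribute ∨ over ∧]
= (¬x4 ∨ x1) ∧ (¬x2 ∨ x3) ∧ (¬x2 ∨ x4 ∨ x1)   [simplify]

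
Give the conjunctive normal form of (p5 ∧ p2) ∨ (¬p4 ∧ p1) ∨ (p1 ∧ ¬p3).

(p5 ∨ ¬p4 ∨ ¬p3) ∧ (p5 ∨ p1) ∧ (p2 ∨ ¬p4 ∨ ¬p3) ∧ (p2 ∨ p1)

(p5 ∧ p2) ∨ (¬p4 ∧ p1) ∨ (p1 ∧ ¬p3)
⇔ (p5 ∨ ¬p4 ∨ p1) ∧ (p5 ∨ ¬p4 ∨ ¬p3) ∧ (p5 ∨ p1 ∨ p1) ∧ (p5 ∨ p1 ∨ ¬p3) ∧ (p2 ∨ ¬p4 ∨ p1) ∧ (p2 ∨ ¬p4 ∨ ¬p3) ∧ (p2 ∨ p1 ∨ p1) ∧ (p2 ∨ p1 ∨ ¬p3)   — distribute ∨ over ∧
⇔ (p5 ∨ ¬p4 ∨ ¬p3) ∧ (p5 ∨ p1) ∧ (p2 ∨ ¬p4 ∨ ¬p3) ∧ (p2 ∨ p1)   — simplify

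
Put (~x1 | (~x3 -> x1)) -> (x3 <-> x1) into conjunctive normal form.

(~x1 | (~x3 -> x1)) -> (x3 <-> x1)
≡ ~(~x1 | (~x3 -> x1)) | (x3 <-> x1)
≡ ~(~x1 | ~~x3 | x1) | (x3 <-> x1)
≡ ~(~x1 | ~~x3 | x1) | ((x3 -> x1) & (x1 -> x3))
≡ ~(~x1 | ~~x3 | x1) | ((~x3 | x1) & (x1 -> x3))
≡ ~(~x1 | ~~x3 | x1) | ((~x3 | x1) & (~x1 | x3))
≡ (~~x1 & ~~~x3 & ~x1) | ((~x3 | x1) & (~x1 | x3))
≡ (x1 & ~~~x3 & ~x1) | ((~x3 | x1) & (~x1 | x3))
≡ (x1 & ~x3 & ~x1) | ((~x3 | x1) & (~x1 | x3))
≡ (x1 | ~x3 | x1) & (x1 | ~x1 | x3) & (~x3 | ~x3 | x1) & (~x3 | ~x1 | x3) & (~x1 | ~x3 | x1) & (~x1 | ~x1 | x3)
≡ (x1 | ~x3) & (~x1 | x3)

(x1 | ~x3) & (~x1 | x3)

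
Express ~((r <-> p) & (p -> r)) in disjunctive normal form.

(r & ~p) | (p & ~r)

~((r <-> p) & (p -> r))
≡ ~((r -> p) & (p -> r) & (p -> r))   [eliminate <->]
≡ ~((~r | p) & (p -> r) & (p -> r))   [eliminate ->]
≡ ~((~r | p) & (~p | r) & (p -> r))   [eliminate ->]
≡ ~((~r | p) & (~p | r) & (~p | r))   [eliminate ->]
≡ ~(~r | p) | ~(~p | r) | ~(~p | r)   [De Morgan]
≡ (~~r & ~p) | ~(~p | r) | ~(~p | r)   [De Morgan]
≡ (r & ~p) | ~(~p | r) | ~(~p | r)   [double negation]
≡ (r & ~p) | (~~p & ~r) | ~(~p | r)   [De Morgan]
≡ (r & ~p) | (p & ~r) | ~(~p | r)   [double negation]
≡ (r & ~p) | (p & ~r) | (~~p & ~r)   [De Morgan]
≡ (r & ~p) | (p & ~r) | (p & ~r)   [double negation]
≡ (r & ~p) | (p & ~r)   [simplify]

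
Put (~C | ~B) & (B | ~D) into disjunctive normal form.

(~C & B) | (~C & ~D) | (~B & ~D)

(~C | ~B) & (B | ~D)
= (~C & B) | (~C & ~D) | (~B & B) | (~B & ~D)   — distribute & over |
= (~C & B) | (~C & ~D) | (~B & ~D)   — simplify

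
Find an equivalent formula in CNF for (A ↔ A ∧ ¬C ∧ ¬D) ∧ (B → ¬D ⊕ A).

(¬A ∨ ¬C) ∧ (¬A ∨ ¬D) ∧ (¬B ∨ ¬D ∨ A) ∧ (¬B ∨ D ∨ ¬A)

(A ↔ A ∧ ¬C ∧ ¬D) ∧ (B → ¬D ⊕ A)
≡ (A → A ∧ ¬C ∧ ¬D) ∧ (A ∧ ¬C ∧ ¬D → A) ∧ (B → ¬D ⊕ A)   — eliminate ↔
≡ (¬A ∨ A ∧ ¬C ∧ ¬D) ∧ (A ∧ ¬C ∧ ¬D → A) ∧ (B → ¬D ⊕ A)   — eliminate →
≡ (¬A ∨ A ∧ ¬C ∧ ¬D) ∧ (¬(A ∧ ¬C ∧ ¬D) ∨ A) ∧ (B → ¬D ⊕ A)   — eliminate →
≡ (¬A ∨ A ∧ ¬C ∧ ¬D) ∧ (¬(A ∧ ¬C ∧ ¬D) ∨ A) ∧ (¬B ∨ (¬D ⊕ A))   — eliminate →
≡ (¬A ∨ A ∧ ¬C ∧ ¬D) ∧ (¬(A ∧ ¬C ∧ ¬D) ∨ A) ∧ (¬B ∨ (¬D ∨ A) ∧ ¬(¬D ∧ A))   — expand ⊕
≡ (¬A ∨ A ∧ ¬C ∧ ¬D) ∧ (¬A ∨ ¬¬C ∨ ¬¬D ∨ A) ∧ (¬B ∨ (¬D ∨ A) ∧ ¬(¬D ∧ A))   — De Morgan
≡ (¬A ∨ A ∧ ¬C ∧ ¬D) ∧ (¬A ∨ C ∨ ¬¬D ∨ A) ∧ (¬B ∨ (¬D ∨ A) ∧ ¬(¬D ∧ A))   — double negation
≡ (¬A ∨ A ∧ ¬C ∧ ¬D) ∧ (¬A ∨ C ∨ D ∨ A) ∧ (¬B ∨ (¬D ∨ A) ∧ ¬(¬D ∧ A))   — double negation
≡ (¬A ∨ A ∧ ¬C ∧ ¬D) ∧ (¬A ∨ C ∨ D ∨ A) ∧ (¬B ∨ (¬D ∨ A) ∧ (¬¬D ∨ ¬A))   — De Morgan
≡ (¬A ∨ A ∧ ¬C ∧ ¬D) ∧ (¬A ∨ C ∨ D ∨ A) ∧ (¬B ∨ (¬D ∨ A) ∧ (D ∨ ¬A))   — double negation
≡ (¬A ∨ A) ∧ (¬A ∨ ¬C) ∧ (¬A ∨ ¬D) ∧ (¬A ∨ C ∨ D ∨ A) ∧ (¬B ∨ ¬D ∨ A) ∧ (¬B ∨ D ∨ ¬A)   — distribute ∨ over ∧
≡ (¬A ∨ ¬C) ∧ (¬A ∨ ¬D) ∧ (¬B ∨ ¬D ∨ A) ∧ (¬B ∨ D ∨ ¬A)   — simplify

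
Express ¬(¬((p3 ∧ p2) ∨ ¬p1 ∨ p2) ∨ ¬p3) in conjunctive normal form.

¬(¬((p3 ∧ p2) ∨ ¬p1 ∨ p2) ∨ ¬p3)
= ¬¬((p3 ∧ p2) ∨ ¬p1 ∨ p2) ∧ ¬¬p3   — De Morgan
= ((p3 ∧ p2) ∨ ¬p1 ∨ p2) ∧ ¬¬p3   — double negation
= ((p3 ∧ p2) ∨ ¬p1 ∨ p2) ∧ p3   — double negation
= (p3 ∨ ¬p1 ∨ p2) ∧ (p2 ∨ ¬p1 ∨ p2) ∧ p3   — distribute ∨ over ∧
= (p2 ∨ ¬p1) ∧ p3   — simplify

(p2 ∨ ¬p1) ∧ p3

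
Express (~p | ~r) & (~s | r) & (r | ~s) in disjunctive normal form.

(~p | ~r) & (~s | r) & (r | ~s)
≡ (~p & ~s & r) | (~p & ~s & ~s) | (~p & r & r) | (~p & r & ~s) | (~r & ~s & r) | (~r & ~s & ~s) | (~r & r & r) | (~r & r & ~s)   [distribute & over |]
≡ (~p & ~s) | (~p & r) | (~r & ~s)   [simplify]

(~p & ~s) | (~p & r) | (~r & ~s)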